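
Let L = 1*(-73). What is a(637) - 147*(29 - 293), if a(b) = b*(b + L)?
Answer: 398076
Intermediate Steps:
L = -73
a(b) = b*(-73 + b) (a(b) = b*(b - 73) = b*(-73 + b))
a(637) - 147*(29 - 293) = 637*(-73 + 637) - 147*(29 - 293) = 637*564 - 147*(-264) = 359268 + 38808 = 398076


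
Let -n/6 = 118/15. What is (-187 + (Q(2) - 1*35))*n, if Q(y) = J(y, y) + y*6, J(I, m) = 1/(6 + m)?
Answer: 99061/10 ≈ 9906.1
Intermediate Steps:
Q(y) = 1/(6 + y) + 6*y (Q(y) = 1/(6 + y) + y*6 = 1/(6 + y) + 6*y)
n = -236/5 (n = -708/15 = -6*118/15 = -236/5 ≈ -47.200)
(-187 + (Q(2) - 1*35))*n = (-187 + ((1 + 6*2*(6 + 2))/(6 + 2) - 1*35))*(-236/5) = (-187 + ((1 + 6*2*8)/8 - 35))*(-236/5) = (-187 + ((1 + 96)/8 - 35))*(-236/5) = (-187 + ((⅛)*97 - 35))*(-236/5) = (-187 + (97/8 - 35))*(-236/5) = (-187 - 183/8)*(-236/5) = -1679/8*(-236/5) = 99061/10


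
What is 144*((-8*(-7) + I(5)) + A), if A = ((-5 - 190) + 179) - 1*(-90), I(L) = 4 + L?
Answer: 20016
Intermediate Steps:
A = 74 (A = (-195 + 179) + 90 = -16 + 90 = 74)
144*((-8*(-7) + I(5)) + A) = 144*((-8*(-7) + (4 + 5)) + 74) = 144*((56 + 9) + 74) = 144*(65 + 74) = 144*139 = 20016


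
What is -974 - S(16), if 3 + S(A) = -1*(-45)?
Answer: -1016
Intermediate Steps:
S(A) = 42 (S(A) = -3 - 1*(-45) = -3 + 45 = 42)
-974 - S(16) = -974 - 1*42 = -974 - 42 = -1016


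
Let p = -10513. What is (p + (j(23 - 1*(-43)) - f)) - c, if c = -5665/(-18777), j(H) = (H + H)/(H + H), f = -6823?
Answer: -6297638/1707 ≈ -3689.3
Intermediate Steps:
j(H) = 1 (j(H) = (2*H)/((2*H)) = (2*H)*(1/(2*H)) = 1)
c = 515/1707 (c = -5665*(-1/18777) = 515/1707 ≈ 0.30170)
(p + (j(23 - 1*(-43)) - f)) - c = (-10513 + (1 - 1*(-6823))) - 1*515/1707 = (-10513 + (1 + 6823)) - 515/1707 = (-10513 + 6824) - 515/1707 = -3689 - 515/1707 = -6297638/1707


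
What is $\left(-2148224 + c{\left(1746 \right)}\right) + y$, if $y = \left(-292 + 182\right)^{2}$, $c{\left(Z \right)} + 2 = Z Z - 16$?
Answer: $912374$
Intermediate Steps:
$c{\left(Z \right)} = -18 + Z^{2}$ ($c{\left(Z \right)} = -2 + \left(Z Z - 16\right) = -2 + \left(Z^{2} - 16\right) = -2 + \left(-16 + Z^{2}\right) = -18 + Z^{2}$)
$y = 12100$ ($y = \left(-110\right)^{2} = 12100$)
$\left(-2148224 + c{\left(1746 \right)}\right) + y = \left(-2148224 - \left(18 - 1746^{2}\right)\right) + 12100 = \left(-2148224 + \left(-18 + 3048516\right)\right) + 12100 = \left(-2148224 + 3048498\right) + 12100 = 900274 + 12100 = 912374$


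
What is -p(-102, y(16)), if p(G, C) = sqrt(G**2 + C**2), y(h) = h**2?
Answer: -2*sqrt(18985) ≈ -275.57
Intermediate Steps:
p(G, C) = sqrt(C**2 + G**2)
-p(-102, y(16)) = -sqrt((16**2)**2 + (-102)**2) = -sqrt(256**2 + 10404) = -sqrt(65536 + 10404) = -sqrt(75940) = -2*sqrt(18985)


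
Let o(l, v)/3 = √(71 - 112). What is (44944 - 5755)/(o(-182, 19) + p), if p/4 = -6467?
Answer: -1013741052/669153793 - 117567*I*√41/669153793 ≈ -1.515 - 0.001125*I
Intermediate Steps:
p = -25868 (p = 4*(-6467) = -25868)
o(l, v) = 3*I*√41 (o(l, v) = 3*√(71 - 112) = 3*√(-41) = 3*(I*√41) = 3*I*√41)
(44944 - 5755)/(o(-182, 19) + p) = (44944 - 5755)/(3*I*√41 - 25868) = 39189/(-25868 + 3*I*√41)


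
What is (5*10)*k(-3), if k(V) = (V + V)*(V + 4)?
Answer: -300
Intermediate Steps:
k(V) = 2*V*(4 + V) (k(V) = (2*V)*(4 + V) = 2*V*(4 + V))
(5*10)*k(-3) = (5*10)*(2*(-3)*(4 - 3)) = 50*(2*(-3)*1) = 50*(-6) = -300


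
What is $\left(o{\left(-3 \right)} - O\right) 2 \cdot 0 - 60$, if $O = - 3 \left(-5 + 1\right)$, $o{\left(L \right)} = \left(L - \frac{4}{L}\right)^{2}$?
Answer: $-60$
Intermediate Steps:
$O = 12$ ($O = \left(-3\right) \left(-4\right) = 12$)
$\left(o{\left(-3 \right)} - O\right) 2 \cdot 0 - 60 = \left(\frac{\left(-4 + \left(-3\right)^{2}\right)^{2}}{9} - 12\right) 2 \cdot 0 - 60 = \left(\frac{\left(-4 + 9\right)^{2}}{9} - 12\right) 0 - 60 = \left(\frac{5^{2}}{9} - 12\right) 0 - 60 = \left(\frac{1}{9} \cdot 25 - 12\right) 0 - 60 = \left(\frac{25}{9} - 12\right) 0 - 60 = \left(- \frac{83}{9}\right) 0 - 60 = 0 - 60 = -60$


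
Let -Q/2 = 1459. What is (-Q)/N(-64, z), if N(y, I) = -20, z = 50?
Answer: -1459/10 ≈ -145.90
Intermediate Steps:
Q = -2918 (Q = -2*1459 = -2918)
(-Q)/N(-64, z) = -1*(-2918)/(-20) = 2918*(-1/20) = -1459/10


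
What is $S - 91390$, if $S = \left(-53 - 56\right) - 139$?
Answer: $-91638$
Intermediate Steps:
$S = -248$ ($S = -109 - 139 = -248$)
$S - 91390 = -248 - 91390 = -91638$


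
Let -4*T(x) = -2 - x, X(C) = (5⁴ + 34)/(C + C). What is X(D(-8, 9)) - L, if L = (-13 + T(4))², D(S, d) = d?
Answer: -3443/36 ≈ -95.639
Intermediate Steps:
X(C) = 659/(2*C) (X(C) = (625 + 34)/((2*C)) = 659*(1/(2*C)) = 659/(2*C))
T(x) = ½ + x/4 (T(x) = -(-2 - x)/4 = ½ + x/4)
L = 529/4 (L = (-13 + (½ + (¼)*4))² = (-13 + (½ + 1))² = (-13 + 3/2)² = (-23/2)² = 529/4 ≈ 132.25)
X(D(-8, 9)) - L = (659/2)/9 - 1*529/4 = (659/2)*(⅑) - 529/4 = 659/18 - 529/4 = -3443/36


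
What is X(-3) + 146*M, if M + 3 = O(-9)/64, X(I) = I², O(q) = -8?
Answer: -1789/4 ≈ -447.25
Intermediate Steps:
M = -25/8 (M = -3 - 8/64 = -3 - 8*1/64 = -3 - ⅛ = -25/8 ≈ -3.1250)
X(-3) + 146*M = (-3)² + 146*(-25/8) = 9 - 1825/4 = -1789/4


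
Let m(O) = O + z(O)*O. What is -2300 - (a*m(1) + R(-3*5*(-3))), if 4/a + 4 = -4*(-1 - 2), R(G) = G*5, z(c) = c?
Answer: -2526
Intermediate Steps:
R(G) = 5*G
m(O) = O + O² (m(O) = O + O*O = O + O²)
a = ½ (a = 4/(-4 - 4*(-1 - 2)) = 4/(-4 - 4*(-3)) = 4/(-4 + 12) = 4/8 = 4*(⅛) = ½ ≈ 0.50000)
-2300 - (a*m(1) + R(-3*5*(-3))) = -2300 - ((1*(1 + 1))/2 + 5*(-3*5*(-3))) = -2300 - ((1*2)/2 + 5*(-15*(-3))) = -2300 - ((½)*2 + 5*45) = -2300 - (1 + 225) = -2300 - 1*226 = -2300 - 226 = -2526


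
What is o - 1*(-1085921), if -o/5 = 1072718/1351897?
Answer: 1468047978547/1351897 ≈ 1.0859e+6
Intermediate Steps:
o = -5363590/1351897 ≈ -3.9675
o - 1*(-1085921) = -5363590/1351897 - 1*(-1085921) = -5363590/1351897 + 1085921 = 1468047978547/1351897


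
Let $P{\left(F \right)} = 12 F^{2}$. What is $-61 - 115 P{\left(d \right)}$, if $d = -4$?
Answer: $-22141$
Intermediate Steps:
$-61 - 115 P{\left(d \right)} = -61 - 115 \cdot 12 \left(-4\right)^{2} = -61 - 115 \cdot 12 \cdot 16 = -61 - 22080 = -22141$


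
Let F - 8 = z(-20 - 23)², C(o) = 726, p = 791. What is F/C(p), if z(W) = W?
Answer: 619/242 ≈ 2.5578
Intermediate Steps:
F = 1857 (F = 8 + (-20 - 23)² = 8 + (-43)² = 8 + 1849 = 1857)
F/C(p) = 1857/726 = 1857*(1/726) = 619/242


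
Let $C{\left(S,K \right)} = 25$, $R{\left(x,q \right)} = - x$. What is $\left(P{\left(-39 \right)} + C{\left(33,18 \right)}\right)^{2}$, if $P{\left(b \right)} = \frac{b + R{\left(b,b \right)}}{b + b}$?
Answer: $625$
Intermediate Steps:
$P{\left(b \right)} = 0$ ($P{\left(b \right)} = \frac{b - b}{b + b} = \frac{0}{2 b} = 0 \frac{1}{2 b} = 0$)
$\left(P{\left(-39 \right)} + C{\left(33,18 \right)}\right)^{2} = \left(0 + 25\right)^{2} = 25^{2} = 625$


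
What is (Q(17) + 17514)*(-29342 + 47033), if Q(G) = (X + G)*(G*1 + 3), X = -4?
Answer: 314439834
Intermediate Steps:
Q(G) = (-4 + G)*(3 + G) (Q(G) = (-4 + G)*(G*1 + 3) = (-4 + G)*(G + 3) = (-4 + G)*(3 + G))
(Q(17) + 17514)*(-29342 + 47033) = ((-12 + 17**2 - 1*17) + 17514)*(-29342 + 47033) = ((-12 + 289 - 17) + 17514)*17691 = (260 + 17514)*17691 = 17774*17691 = 314439834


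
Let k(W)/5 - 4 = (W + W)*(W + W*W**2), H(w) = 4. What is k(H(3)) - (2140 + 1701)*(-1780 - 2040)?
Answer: 14675360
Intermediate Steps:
k(W) = 20 + 10*W*(W + W**3) (k(W) = 20 + 5*((W + W)*(W + W*W**2)) = 20 + 5*((2*W)*(W + W**3)) = 20 + 5*(2*W*(W + W**3)) = 20 + 10*W*(W + W**3))
k(H(3)) - (2140 + 1701)*(-1780 - 2040) = (20 + 10*4**2 + 10*4**4) - (2140 + 1701)*(-1780 - 2040) = (20 + 10*16 + 10*256) - 3841*(-3820) = (20 + 160 + 2560) - 1*(-14672620) = 2740 + 14672620 = 14675360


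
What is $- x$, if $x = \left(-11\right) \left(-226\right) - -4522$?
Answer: $-7008$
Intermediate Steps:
$x = 7008$ ($x = 2486 + 4522 = 7008$)
$- x = \left(-1\right) 7008 = -7008$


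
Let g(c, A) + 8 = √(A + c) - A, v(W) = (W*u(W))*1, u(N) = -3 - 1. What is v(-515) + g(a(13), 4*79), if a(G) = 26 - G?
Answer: 1736 + √329 ≈ 1754.1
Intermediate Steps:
u(N) = -4
v(W) = -4*W (v(W) = (W*(-4))*1 = -4*W*1 = -4*W)
g(c, A) = -8 + √(A + c) - A (g(c, A) = -8 + (√(A + c) - A) = -8 + √(A + c) - A)
v(-515) + g(a(13), 4*79) = -4*(-515) + (-8 + √(4*79 + (26 - 1*13)) - 4*79) = 2060 + (-8 + √(316 + (26 - 13)) - 1*316) = 2060 + (-8 + √(316 + 13) - 316) = 2060 + (-8 + √329 - 316) = 2060 + (-324 + √329) = 1736 + √329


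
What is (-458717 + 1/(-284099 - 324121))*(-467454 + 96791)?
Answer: 103415293450200283/608220 ≈ 1.7003e+11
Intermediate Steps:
(-458717 + 1/(-284099 - 324121))*(-467454 + 96791) = (-458717 + 1/(-608220))*(-370663) = (-458717 - 1/608220)*(-370663) = -279000853741/608220*(-370663) = 103415293450200283/608220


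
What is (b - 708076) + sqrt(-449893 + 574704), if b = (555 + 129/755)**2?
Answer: -227930946184/570025 + sqrt(124811) ≈ -3.9951e+5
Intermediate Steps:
b = 175690075716/570025 (b = (555 + 129*(1/755))**2 = (555 + 129/755)**2 = (419154/755)**2 = 175690075716/570025 ≈ 3.0821e+5)
(b - 708076) + sqrt(-449893 + 574704) = (175690075716/570025 - 708076) + sqrt(-449893 + 574704) = -227930946184/570025 + sqrt(124811)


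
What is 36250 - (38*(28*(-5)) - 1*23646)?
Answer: 65216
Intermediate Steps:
36250 - (38*(28*(-5)) - 1*23646) = 36250 - (38*(-140) - 23646) = 36250 - (-5320 - 23646) = 36250 - 1*(-28966) = 36250 + 28966 = 65216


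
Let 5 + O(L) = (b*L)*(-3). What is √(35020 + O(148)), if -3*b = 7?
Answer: √36051 ≈ 189.87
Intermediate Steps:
b = -7/3 (b = -⅓*7 = -7/3 ≈ -2.3333)
O(L) = -5 + 7*L (O(L) = -5 - 7*L/3*(-3) = -5 + 7*L)
√(35020 + O(148)) = √(35020 + (-5 + 7*148)) = √(35020 + (-5 + 1036)) = √(35020 + 1031) = √36051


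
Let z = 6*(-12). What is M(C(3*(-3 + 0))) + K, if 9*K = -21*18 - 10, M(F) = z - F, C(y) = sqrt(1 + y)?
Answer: -1036/9 - 2*I*sqrt(2) ≈ -115.11 - 2.8284*I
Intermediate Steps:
z = -72
M(F) = -72 - F
K = -388/9 (K = (-21*18 - 10)/9 = (-378 - 10)/9 = (1/9)*(-388) = -388/9 ≈ -43.111)
M(C(3*(-3 + 0))) + K = (-72 - sqrt(1 + 3*(-3 + 0))) - 388/9 = (-72 - sqrt(1 + 3*(-3))) - 388/9 = (-72 - sqrt(1 - 9)) - 388/9 = (-72 - sqrt(-8)) - 388/9 = (-72 - 2*I*sqrt(2)) - 388/9 = -1036/9 - 2*I*sqrt(2)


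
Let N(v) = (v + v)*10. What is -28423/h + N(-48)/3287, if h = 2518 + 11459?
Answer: -106844321/45942399 ≈ -2.3256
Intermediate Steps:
N(v) = 20*v (N(v) = (2*v)*10 = 20*v)
h = 13977
-28423/h + N(-48)/3287 = -28423/13977 + (20*(-48))/3287 = -28423*1/13977 - 960*1/3287 = -28423/13977 - 960/3287 = -106844321/45942399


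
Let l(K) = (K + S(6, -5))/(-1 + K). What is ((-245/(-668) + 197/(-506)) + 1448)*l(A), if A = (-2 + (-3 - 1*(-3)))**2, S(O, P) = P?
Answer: -244713979/507012 ≈ -482.66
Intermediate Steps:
A = 4 (A = (-2 + (-3 + 3))**2 = (-2 + 0)**2 = (-2)**2 = 4)
l(K) = (-5 + K)/(-1 + K) (l(K) = (K - 5)/(-1 + K) = (-5 + K)/(-1 + K))
((-245/(-668) + 197/(-506)) + 1448)*l(A) = ((-245/(-668) + 197/(-506)) + 1448)*((-5 + 4)/(-1 + 4)) = ((-245*(-1/668) + 197*(-1/506)) + 1448)*(-1/3) = ((245/668 - 197/506) + 1448)*((1/3)*(-1)) = (-3813/169004 + 1448)*(-1/3) = (244713979/169004)*(-1/3) = -244713979/507012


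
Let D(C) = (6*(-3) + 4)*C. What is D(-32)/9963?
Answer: 448/9963 ≈ 0.044966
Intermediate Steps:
D(C) = -14*C (D(C) = (-18 + 4)*C = -14*C)
D(-32)/9963 = -14*(-32)/9963 = 448*(1/9963) = 448/9963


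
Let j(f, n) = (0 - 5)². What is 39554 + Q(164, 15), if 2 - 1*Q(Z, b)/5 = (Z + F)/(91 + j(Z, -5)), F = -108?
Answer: 1147286/29 ≈ 39562.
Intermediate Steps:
j(f, n) = 25 (j(f, n) = (-5)² = 25)
Q(Z, b) = 425/29 - 5*Z/116 (Q(Z, b) = 10 - 5*(Z - 108)/(91 + 25) = 10 - 5*(-108 + Z)/116 = 10 - 5*(-27/29 + Z/116) = 10 + (135/29 - 5*Z/116) = 425/29 - 5*Z/116)
39554 + Q(164, 15) = 39554 + (425/29 - 5/116*164) = 39554 + (425/29 - 205/29) = 39554 + 220/29 = 1147286/29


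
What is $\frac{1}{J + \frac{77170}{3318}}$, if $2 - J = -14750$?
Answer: $\frac{1659}{24512153} \approx 6.7681 \cdot 10^{-5}$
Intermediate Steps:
$J = 14752$ ($J = 2 - -14750 = 2 + 14750 = 14752$)
$\frac{1}{J + \frac{77170}{3318}} = \frac{1}{14752 + \frac{77170}{3318}} = \frac{1}{14752 + 77170 \cdot \frac{1}{3318}} = \frac{1}{14752 + \frac{38585}{1659}} = \frac{1}{\frac{24512153}{1659}} = \frac{1659}{24512153}$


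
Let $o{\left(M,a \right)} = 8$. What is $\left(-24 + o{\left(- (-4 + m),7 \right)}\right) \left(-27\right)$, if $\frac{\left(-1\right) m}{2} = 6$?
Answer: $432$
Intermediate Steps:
$m = -12$ ($m = \left(-2\right) 6 = -12$)
$\left(-24 + o{\left(- (-4 + m),7 \right)}\right) \left(-27\right) = \left(-24 + 8\right) \left(-27\right) = \left(-16\right) \left(-27\right) = 432$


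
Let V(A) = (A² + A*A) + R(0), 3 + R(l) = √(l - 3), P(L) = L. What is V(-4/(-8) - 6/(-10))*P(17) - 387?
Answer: -19843/50 + 17*I*√3 ≈ -396.86 + 29.445*I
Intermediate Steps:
R(l) = -3 + √(-3 + l) (R(l) = -3 + √(l - 3) = -3 + √(-3 + l))
V(A) = -3 + 2*A² + I*√3 (V(A) = (A² + A*A) + (-3 + √(-3 + 0)) = (A² + A²) + (-3 + √(-3)) = 2*A² + (-3 + I*√3) = -3 + 2*A² + I*√3)
V(-4/(-8) - 6/(-10))*P(17) - 387 = (-3 + 2*(-4/(-8) - 6/(-10))² + I*√3)*17 - 387 = (-3 + 2*(-4*(-⅛) - 6*(-⅒))² + I*√3)*17 - 387 = (-3 + 2*(½ + ⅗)² + I*√3)*17 - 387 = (-3 + 2*(11/10)² + I*√3)*17 - 387 = (-3 + 2*(121/100) + I*√3)*17 - 387 = (-3 + 121/50 + I*√3)*17 - 387 = (-29/50 + I*√3)*17 - 387 = (-493/50 + 17*I*√3) - 387 = -19843/50 + 17*I*√3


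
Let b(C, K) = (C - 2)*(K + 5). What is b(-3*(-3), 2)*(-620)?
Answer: -30380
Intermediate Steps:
b(C, K) = (-2 + C)*(5 + K)
b(-3*(-3), 2)*(-620) = (-10 - 2*2 + 5*(-3*(-3)) - 3*(-3)*2)*(-620) = (-10 - 4 + 5*9 + 9*2)*(-620) = (-10 - 4 + 45 + 18)*(-620) = 49*(-620) = -30380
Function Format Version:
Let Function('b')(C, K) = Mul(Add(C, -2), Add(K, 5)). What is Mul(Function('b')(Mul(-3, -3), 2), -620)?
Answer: -30380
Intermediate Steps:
Function('b')(C, K) = Mul(Add(-2, C), Add(5, K))
Mul(Function('b')(Mul(-3, -3), 2), -620) = Mul(Add(-10, Mul(-2, 2), Mul(5, Mul(-3, -3)), Mul(Mul(-3, -3), 2)), -620) = Mul(Add(-10, -4, Mul(5, 9), Mul(9, 2)), -620) = Mul(Add(-10, -4, 45, 18), -620) = Mul(49, -620) = -30380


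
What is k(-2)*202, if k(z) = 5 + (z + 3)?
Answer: 1212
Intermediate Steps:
k(z) = 8 + z (k(z) = 5 + (3 + z) = 8 + z)
k(-2)*202 = (8 - 2)*202 = 6*202 = 1212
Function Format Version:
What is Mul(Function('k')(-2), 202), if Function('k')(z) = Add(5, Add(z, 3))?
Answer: 1212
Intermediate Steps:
Function('k')(z) = Add(8, z) (Function('k')(z) = Add(5, Add(3, z)) = Add(8, z))
Mul(Function('k')(-2), 202) = Mul(Add(8, -2), 202) = Mul(6, 202) = 1212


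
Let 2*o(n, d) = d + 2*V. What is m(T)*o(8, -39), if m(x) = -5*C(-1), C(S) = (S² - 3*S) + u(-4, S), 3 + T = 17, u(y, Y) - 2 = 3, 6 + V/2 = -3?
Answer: 3375/2 ≈ 1687.5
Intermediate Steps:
V = -18 (V = -12 + 2*(-3) = -12 - 6 = -18)
u(y, Y) = 5 (u(y, Y) = 2 + 3 = 5)
T = 14 (T = -3 + 17 = 14)
C(S) = 5 + S² - 3*S (C(S) = (S² - 3*S) + 5 = 5 + S² - 3*S)
o(n, d) = -18 + d/2 (o(n, d) = (d + 2*(-18))/2 = (d - 36)/2 = (-36 + d)/2 = -18 + d/2)
m(x) = -45 (m(x) = -5*(5 + (-1)² - 3*(-1)) = -5*(5 + 1 + 3) = -5*9 = -45)
m(T)*o(8, -39) = -45*(-18 + (½)*(-39)) = -45*(-18 - 39/2) = -45*(-75/2) = 3375/2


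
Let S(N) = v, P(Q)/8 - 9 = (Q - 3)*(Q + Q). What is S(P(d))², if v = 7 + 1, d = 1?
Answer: 64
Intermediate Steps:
v = 8
P(Q) = 72 + 16*Q*(-3 + Q) (P(Q) = 72 + 8*((Q - 3)*(Q + Q)) = 72 + 8*((-3 + Q)*(2*Q)) = 72 + 8*(2*Q*(-3 + Q)) = 72 + 16*Q*(-3 + Q))
S(N) = 8
S(P(d))² = 8² = 64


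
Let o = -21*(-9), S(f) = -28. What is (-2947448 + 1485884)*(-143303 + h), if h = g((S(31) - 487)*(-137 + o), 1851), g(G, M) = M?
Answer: 206741150928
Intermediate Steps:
o = 189
h = 1851
(-2947448 + 1485884)*(-143303 + h) = (-2947448 + 1485884)*(-143303 + 1851) = -1461564*(-141452) = 206741150928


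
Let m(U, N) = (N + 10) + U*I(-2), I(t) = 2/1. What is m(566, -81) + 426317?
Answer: 427378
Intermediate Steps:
I(t) = 2 (I(t) = 2*1 = 2)
m(U, N) = 10 + N + 2*U (m(U, N) = (N + 10) + U*2 = (10 + N) + 2*U = 10 + N + 2*U)
m(566, -81) + 426317 = (10 - 81 + 2*566) + 426317 = (10 - 81 + 1132) + 426317 = 1061 + 426317 = 427378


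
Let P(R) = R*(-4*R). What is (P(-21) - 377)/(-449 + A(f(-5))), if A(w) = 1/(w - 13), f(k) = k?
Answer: 38538/8083 ≈ 4.7678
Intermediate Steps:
A(w) = 1/(-13 + w)
P(R) = -4*R²
(P(-21) - 377)/(-449 + A(f(-5))) = (-4*(-21)² - 377)/(-449 + 1/(-13 - 5)) = (-4*441 - 377)/(-449 + 1/(-18)) = (-1764 - 377)/(-449 - 1/18) = -2141/(-8083/18) = -2141*(-18/8083) = 38538/8083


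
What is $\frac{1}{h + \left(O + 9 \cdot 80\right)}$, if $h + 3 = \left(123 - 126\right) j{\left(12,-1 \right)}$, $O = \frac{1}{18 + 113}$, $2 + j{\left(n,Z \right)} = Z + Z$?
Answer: $\frac{131}{95500} \approx 0.0013717$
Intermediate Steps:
$j{\left(n,Z \right)} = -2 + 2 Z$ ($j{\left(n,Z \right)} = -2 + \left(Z + Z\right) = -2 + 2 Z$)
$O = \frac{1}{131} \approx 0.0076336$
$h = 9$ ($h = -3 + \left(123 - 126\right) \left(-2 + 2 \left(-1\right)\right) = -3 - 3 \left(-2 - 2\right) = -3 - -12 = -3 + 12 = 9$)
$\frac{1}{h + \left(O + 9 \cdot 80\right)} = \frac{1}{9 + \left(\frac{1}{131} + 9 \cdot 80\right)} = \frac{1}{9 + \left(\frac{1}{131} + 720\right)} = \frac{1}{9 + \frac{94321}{131}} = \frac{1}{\frac{95500}{131}} = \frac{131}{95500}$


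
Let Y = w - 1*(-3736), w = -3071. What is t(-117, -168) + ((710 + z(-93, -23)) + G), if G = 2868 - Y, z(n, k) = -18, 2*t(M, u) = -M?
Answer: 5907/2 ≈ 2953.5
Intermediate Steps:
t(M, u) = -M/2 (t(M, u) = (-M)/2 = -M/2)
Y = 665 (Y = -3071 - 1*(-3736) = -3071 + 3736 = 665)
G = 2203 (G = 2868 - 1*665 = 2868 - 665 = 2203)
t(-117, -168) + ((710 + z(-93, -23)) + G) = -½*(-117) + ((710 - 18) + 2203) = 117/2 + (692 + 2203) = 117/2 + 2895 = 5907/2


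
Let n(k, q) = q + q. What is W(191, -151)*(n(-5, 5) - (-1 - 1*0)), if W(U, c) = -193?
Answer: -2123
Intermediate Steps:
n(k, q) = 2*q
W(191, -151)*(n(-5, 5) - (-1 - 1*0)) = -193*(2*5 - (-1 - 1*0)) = -193*(10 - (-1 + 0)) = -193*(10 - 1*(-1)) = -193*(10 + 1) = -193*11 = -2123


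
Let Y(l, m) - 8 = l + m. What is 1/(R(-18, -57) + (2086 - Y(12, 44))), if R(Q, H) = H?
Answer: 1/1965 ≈ 0.00050891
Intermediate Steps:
Y(l, m) = 8 + l + m (Y(l, m) = 8 + (l + m) = 8 + l + m)
1/(R(-18, -57) + (2086 - Y(12, 44))) = 1/(-57 + (2086 - (8 + 12 + 44))) = 1/(-57 + (2086 - 1*64)) = 1/(-57 + (2086 - 64)) = 1/(-57 + 2022) = 1/1965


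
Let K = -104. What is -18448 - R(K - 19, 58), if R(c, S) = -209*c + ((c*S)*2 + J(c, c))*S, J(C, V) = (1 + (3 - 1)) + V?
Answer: 790349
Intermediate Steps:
J(C, V) = 3 + V (J(C, V) = (1 + 2) + V = 3 + V)
R(c, S) = -209*c + S*(3 + c + 2*S*c) (R(c, S) = -209*c + ((c*S)*2 + (3 + c))*S = -209*c + ((S*c)*2 + (3 + c))*S = -209*c + (2*S*c + (3 + c))*S = -209*c + (3 + c + 2*S*c)*S = -209*c + S*(3 + c + 2*S*c))
-18448 - R(K - 19, 58) = -18448 - (-209*(-104 - 19) + 58*(3 + (-104 - 19)) + 2*(-104 - 19)*58**2) = -18448 - (-209*(-123) + 58*(3 - 123) + 2*(-123)*3364) = -18448 - (25707 + 58*(-120) - 827544) = -18448 - (25707 - 6960 - 827544) = -18448 - 1*(-808797) = -18448 + 808797 = 790349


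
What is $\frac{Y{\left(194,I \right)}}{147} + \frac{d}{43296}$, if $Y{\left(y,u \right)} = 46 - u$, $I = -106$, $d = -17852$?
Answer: $\frac{329729}{530376} \approx 0.62169$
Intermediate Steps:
$\frac{Y{\left(194,I \right)}}{147} + \frac{d}{43296} = \frac{46 - -106}{147} - \frac{17852}{43296} = \left(46 + 106\right) \frac{1}{147} - \frac{4463}{10824} = 152 \cdot \frac{1}{147} - \frac{4463}{10824} = \frac{152}{147} - \frac{4463}{10824} = \frac{329729}{530376}$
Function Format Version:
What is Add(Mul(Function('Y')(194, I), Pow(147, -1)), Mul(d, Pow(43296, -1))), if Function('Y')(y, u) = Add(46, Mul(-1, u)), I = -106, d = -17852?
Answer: Rational(329729, 530376) ≈ 0.62169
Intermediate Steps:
Add(Mul(Function('Y')(194, I), Pow(147, -1)), Mul(d, Pow(43296, -1))) = Add(Mul(Add(46, Mul(-1, -106)), Pow(147, -1)), Mul(-17852, Pow(43296, -1))) = Add(Mul(Add(46, 106), Rational(1, 147)), Mul(-17852, Rational(1, 43296))) = Add(Mul(152, Rational(1, 147)), Rational(-4463, 10824)) = Add(Rational(152, 147), Rational(-4463, 10824)) = Rational(329729, 530376)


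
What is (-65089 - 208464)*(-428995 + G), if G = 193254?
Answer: 64487657773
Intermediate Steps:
(-65089 - 208464)*(-428995 + G) = (-65089 - 208464)*(-428995 + 193254) = -273553*(-235741) = 64487657773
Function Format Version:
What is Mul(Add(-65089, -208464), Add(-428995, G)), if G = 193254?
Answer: 64487657773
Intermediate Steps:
Mul(Add(-65089, -208464), Add(-428995, G)) = Mul(Add(-65089, -208464), Add(-428995, 193254)) = Mul(-273553, -235741) = 64487657773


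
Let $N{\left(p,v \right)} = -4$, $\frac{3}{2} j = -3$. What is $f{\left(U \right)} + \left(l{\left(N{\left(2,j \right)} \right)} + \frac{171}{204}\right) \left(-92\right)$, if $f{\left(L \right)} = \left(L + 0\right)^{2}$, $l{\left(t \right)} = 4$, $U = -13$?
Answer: $- \frac{4694}{17} \approx -276.12$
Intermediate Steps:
$j = -2$ ($j = \frac{2}{3} \left(-3\right) = -2$)
$f{\left(L \right)} = L^{2}$
$f{\left(U \right)} + \left(l{\left(N{\left(2,j \right)} \right)} + \frac{171}{204}\right) \left(-92\right) = \left(-13\right)^{2} + \left(4 + \frac{171}{204}\right) \left(-92\right) = 169 + \left(4 + 171 \cdot \frac{1}{204}\right) \left(-92\right) = 169 + \left(4 + \frac{57}{68}\right) \left(-92\right) = 169 + \frac{329}{68} \left(-92\right) = 169 - \frac{7567}{17} = - \frac{4694}{17}$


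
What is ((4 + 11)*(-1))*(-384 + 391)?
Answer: -105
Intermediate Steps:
((4 + 11)*(-1))*(-384 + 391) = (15*(-1))*7 = -15*7 = -105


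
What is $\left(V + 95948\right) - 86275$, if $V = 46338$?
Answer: $56011$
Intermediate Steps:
$\left(V + 95948\right) - 86275 = \left(46338 + 95948\right) - 86275 = 142286 - 86275 = 56011$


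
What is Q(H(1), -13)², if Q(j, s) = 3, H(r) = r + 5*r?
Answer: 9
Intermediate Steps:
H(r) = 6*r
Q(H(1), -13)² = 3² = 9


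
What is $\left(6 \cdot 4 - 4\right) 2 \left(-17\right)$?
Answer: $-680$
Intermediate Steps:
$\left(6 \cdot 4 - 4\right) 2 \left(-17\right) = \left(24 - 4\right) 2 \left(-17\right) = 20 \cdot 2 \left(-17\right) = 40 \left(-17\right) = -680$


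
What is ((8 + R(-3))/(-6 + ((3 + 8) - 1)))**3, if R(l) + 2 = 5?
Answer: 1331/64 ≈ 20.797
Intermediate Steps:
R(l) = 3 (R(l) = -2 + 5 = 3)
((8 + R(-3))/(-6 + ((3 + 8) - 1)))**3 = ((8 + 3)/(-6 + ((3 + 8) - 1)))**3 = (11/(-6 + (11 - 1)))**3 = (11/(-6 + 10))**3 = (11/4)**3 = 1331/64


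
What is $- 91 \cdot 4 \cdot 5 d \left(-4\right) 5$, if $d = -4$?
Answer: $-145600$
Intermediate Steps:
$- 91 \cdot 4 \cdot 5 d \left(-4\right) 5 = - 91 \cdot 4 \cdot 5 \left(-4\right) \left(-4\right) 5 = - 91 \cdot 20 \left(-4\right) \left(-4\right) 5 = - 91 \left(-80\right) \left(-4\right) 5 = - 91 \cdot 320 \cdot 5 = \left(-91\right) 1600 = -145600$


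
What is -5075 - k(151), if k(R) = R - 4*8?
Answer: -5194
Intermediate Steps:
k(R) = -32 + R (k(R) = R - 32 = -32 + R)
-5075 - k(151) = -5075 - (-32 + 151) = -5075 - 1*119 = -5075 - 119 = -5194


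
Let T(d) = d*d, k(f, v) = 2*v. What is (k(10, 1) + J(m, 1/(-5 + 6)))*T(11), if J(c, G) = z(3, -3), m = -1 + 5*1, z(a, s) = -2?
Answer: 0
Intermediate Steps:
m = 4 (m = -1 + 5 = 4)
T(d) = d²
J(c, G) = -2
(k(10, 1) + J(m, 1/(-5 + 6)))*T(11) = (2*1 - 2)*11² = (2 - 2)*121 = 0*121 = 0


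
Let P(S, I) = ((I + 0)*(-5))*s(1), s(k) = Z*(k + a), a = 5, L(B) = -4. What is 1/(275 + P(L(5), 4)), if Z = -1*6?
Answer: 1/995 ≈ 0.0010050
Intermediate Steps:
Z = -6
s(k) = -30 - 6*k (s(k) = -6*(k + 5) = -6*(5 + k) = -30 - 6*k)
P(S, I) = 180*I (P(S, I) = ((I + 0)*(-5))*(-30 - 6*1) = (I*(-5))*(-30 - 6) = -5*I*(-36) = 180*I)
1/(275 + P(L(5), 4)) = 1/(275 + 180*4) = 1/(275 + 720) = 1/995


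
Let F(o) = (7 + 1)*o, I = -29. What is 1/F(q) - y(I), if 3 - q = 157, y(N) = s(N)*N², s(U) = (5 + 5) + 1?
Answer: -11397233/1232 ≈ -9251.0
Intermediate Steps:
s(U) = 11 (s(U) = 10 + 1 = 11)
y(N) = 11*N²
q = -154 (q = 3 - 1*157 = 3 - 157 = -154)
F(o) = 8*o
1/F(q) - y(I) = 1/(8*(-154)) - 11*(-29)² = 1/(-1232) - 11*841 = -1/1232 - 1*9251 = -1/1232 - 9251 = -11397233/1232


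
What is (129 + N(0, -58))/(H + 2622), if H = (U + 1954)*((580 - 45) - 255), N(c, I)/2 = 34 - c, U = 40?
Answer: 197/560942 ≈ 0.00035119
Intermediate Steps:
N(c, I) = 68 - 2*c (N(c, I) = 2*(34 - c) = 68 - 2*c)
H = 558320 (H = (40 + 1954)*((580 - 45) - 255) = 1994*(535 - 255) = 1994*280 = 558320)
(129 + N(0, -58))/(H + 2622) = (129 + (68 - 2*0))/(558320 + 2622) = (129 + (68 + 0))/560942 = (129 + 68)*(1/560942) = 197*(1/560942) = 197/560942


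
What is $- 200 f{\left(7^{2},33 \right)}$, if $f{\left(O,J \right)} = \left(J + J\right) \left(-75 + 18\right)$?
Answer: $752400$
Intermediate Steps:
$f{\left(O,J \right)} = - 114 J$ ($f{\left(O,J \right)} = 2 J \left(-57\right) = - 114 J$)
$- 200 f{\left(7^{2},33 \right)} = - 200 \left(\left(-114\right) 33\right) = \left(-200\right) \left(-3762\right) = 752400$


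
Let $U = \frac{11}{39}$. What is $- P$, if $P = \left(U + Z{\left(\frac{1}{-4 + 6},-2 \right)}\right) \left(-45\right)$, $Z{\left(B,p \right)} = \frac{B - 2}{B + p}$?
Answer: $\frac{750}{13} \approx 57.692$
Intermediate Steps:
$Z{\left(B,p \right)} = \frac{-2 + B}{B + p}$
$U = \frac{11}{39}$ ($U = 11 \cdot \frac{1}{39} = \frac{11}{39} \approx 0.28205$)
$P = - \frac{750}{13}$ ($P = \left(\frac{11}{39} + \frac{-2 + \frac{1}{-4 + 6}}{\frac{1}{-4 + 6} - 2}\right) \left(-45\right) = \left(\frac{11}{39} + \frac{-2 + \frac{1}{2}}{\frac{1}{2} - 2}\right) \left(-45\right) = \left(\frac{11}{39} + \frac{1}{- \frac{3}{2}} \left(- \frac{3}{2}\right)\right) \left(-45\right) = \left(\frac{11}{39} - -1\right) \left(-45\right) = \left(\frac{11}{39} + 1\right) \left(-45\right) = \frac{50}{39} \left(-45\right) = - \frac{750}{13} \approx -57.692$)
$- P = \left(-1\right) \left(- \frac{750}{13}\right) = \frac{750}{13}$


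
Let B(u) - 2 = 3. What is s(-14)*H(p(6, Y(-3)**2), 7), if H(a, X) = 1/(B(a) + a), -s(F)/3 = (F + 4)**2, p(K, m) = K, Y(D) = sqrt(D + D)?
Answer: -300/11 ≈ -27.273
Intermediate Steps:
Y(D) = sqrt(2)*sqrt(D) (Y(D) = sqrt(2*D) = sqrt(2)*sqrt(D))
B(u) = 5 (B(u) = 2 + 3 = 5)
s(F) = -3*(4 + F)**2 (s(F) = -3*(F + 4)**2 = -3*(4 + F)**2)
H(a, X) = 1/(5 + a)
s(-14)*H(p(6, Y(-3)**2), 7) = (-3*(4 - 14)**2)/(5 + 6) = -3*(-10)**2/11 = -3*100*(1/11) = -300*1/11 = -300/11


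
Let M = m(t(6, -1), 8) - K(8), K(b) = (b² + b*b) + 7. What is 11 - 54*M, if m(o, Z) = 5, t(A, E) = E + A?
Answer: 7031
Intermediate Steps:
K(b) = 7 + 2*b² (K(b) = (b² + b²) + 7 = 2*b² + 7 = 7 + 2*b²)
t(A, E) = A + E
M = -130 (M = 5 - (7 + 2*8²) = 5 - (7 + 2*64) = 5 - (7 + 128) = 5 - 1*135 = 5 - 135 = -130)
11 - 54*M = 11 - 54*(-130) = 11 + 7020 = 7031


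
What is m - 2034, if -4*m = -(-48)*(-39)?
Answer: -1566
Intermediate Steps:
m = 468 (m = -(-1)*(-12*(-39)) = -(-1)*468 = -¼*(-1872) = 468)
m - 2034 = 468 - 2034 = -1566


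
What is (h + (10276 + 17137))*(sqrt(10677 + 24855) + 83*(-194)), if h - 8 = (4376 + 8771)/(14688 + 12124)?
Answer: -5919296466949/13406 + 2205674997*sqrt(987)/13406 ≈ -4.3637e+8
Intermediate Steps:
h = 227643/26812 (h = 8 + (4376 + 8771)/(14688 + 12124) = 8 + 13147/26812 = 227643/26812 ≈ 8.4903)
(h + (10276 + 17137))*(sqrt(10677 + 24855) + 83*(-194)) = (227643/26812 + (10276 + 17137))*(sqrt(10677 + 24855) + 83*(-194)) = (227643/26812 + 27413)*(sqrt(35532) - 16102) = 735224999*(6*sqrt(987) - 16102)/26812 = 735224999*(-16102 + 6*sqrt(987))/26812 = -5919296466949/13406 + 2205674997*sqrt(987)/13406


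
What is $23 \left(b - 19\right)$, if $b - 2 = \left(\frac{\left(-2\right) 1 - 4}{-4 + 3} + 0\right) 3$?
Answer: $23$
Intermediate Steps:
$b = 20$ ($b = 2 + \left(\frac{\left(-2\right) 1 - 4}{-4 + 3} + 0\right) 3 = 2 + \left(\frac{-2 - 4}{-1} + 0\right) 3 = 2 + \left(\left(-6\right) \left(-1\right) + 0\right) 3 = 2 + \left(6 + 0\right) 3 = 2 + 6 \cdot 3 = 2 + 18 = 20$)
$23 \left(b - 19\right) = 23 \left(20 - 19\right) = 23 \cdot 1 = 23$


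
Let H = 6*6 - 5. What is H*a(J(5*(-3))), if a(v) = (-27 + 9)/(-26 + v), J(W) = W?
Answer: 558/41 ≈ 13.610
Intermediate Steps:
H = 31 (H = 36 - 5 = 31)
a(v) = -18/(-26 + v)
H*a(J(5*(-3))) = 31*(-18/(-26 + 5*(-3))) = 31*(-18/(-26 - 15)) = 31*(-18/(-41)) = 31*(-18*(-1/41)) = 31*(18/41) = 558/41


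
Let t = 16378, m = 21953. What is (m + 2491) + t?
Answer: 40822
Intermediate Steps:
(m + 2491) + t = (21953 + 2491) + 16378 = 24444 + 16378 = 40822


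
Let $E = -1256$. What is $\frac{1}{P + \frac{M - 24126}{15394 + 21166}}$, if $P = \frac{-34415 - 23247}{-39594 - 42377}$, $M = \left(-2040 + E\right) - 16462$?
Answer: $- \frac{749214940}{372273161} \approx -2.0125$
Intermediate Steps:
$M = -19758$ ($M = \left(-2040 - 1256\right) - 16462 = -3296 - 16462 = -19758$)
$P = \frac{57662}{81971}$ ($P = - \frac{57662}{-81971} = \left(-57662\right) \left(- \frac{1}{81971}\right) = \frac{57662}{81971} \approx 0.70344$)
$\frac{1}{P + \frac{M - 24126}{15394 + 21166}} = \frac{1}{\frac{57662}{81971} + \frac{-19758 - 24126}{15394 + 21166}} = \frac{1}{\frac{57662}{81971} - \frac{43884}{36560}} = \frac{1}{\frac{57662}{81971} - \frac{10971}{9140}} = \frac{1}{- \frac{372273161}{749214940}} = - \frac{749214940}{372273161}$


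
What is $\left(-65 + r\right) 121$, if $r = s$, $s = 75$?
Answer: $1210$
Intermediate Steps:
$r = 75$
$\left(-65 + r\right) 121 = \left(-65 + 75\right) 121 = 10 \cdot 121 = 1210$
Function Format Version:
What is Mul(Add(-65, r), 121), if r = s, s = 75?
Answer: 1210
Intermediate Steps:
r = 75
Mul(Add(-65, r), 121) = Mul(Add(-65, 75), 121) = Mul(10, 121) = 1210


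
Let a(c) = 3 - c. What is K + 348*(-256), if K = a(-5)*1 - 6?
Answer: -89086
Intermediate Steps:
K = 2 (K = (3 - 1*(-5))*1 - 6 = (3 + 5)*1 - 6 = 8*1 - 6 = 8 - 6 = 2)
K + 348*(-256) = 2 + 348*(-256) = 2 - 89088 = -89086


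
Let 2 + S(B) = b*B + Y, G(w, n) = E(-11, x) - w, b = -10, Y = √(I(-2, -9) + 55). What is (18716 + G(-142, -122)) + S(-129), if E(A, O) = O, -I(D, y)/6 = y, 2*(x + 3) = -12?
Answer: 20137 + √109 ≈ 20147.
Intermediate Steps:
x = -9 (x = -3 + (½)*(-12) = -3 - 6 = -9)
I(D, y) = -6*y
Y = √109 (Y = √(-6*(-9) + 55) = √(54 + 55) = √109 ≈ 10.440)
G(w, n) = -9 - w
S(B) = -2 + √109 - 10*B (S(B) = -2 + (-10*B + √109) = -2 + (√109 - 10*B) = -2 + √109 - 10*B)
(18716 + G(-142, -122)) + S(-129) = (18716 + (-9 - 1*(-142))) + (-2 + √109 - 10*(-129)) = (18716 + (-9 + 142)) + (-2 + √109 + 1290) = (18716 + 133) + (1288 + √109) = 18849 + (1288 + √109) = 20137 + √109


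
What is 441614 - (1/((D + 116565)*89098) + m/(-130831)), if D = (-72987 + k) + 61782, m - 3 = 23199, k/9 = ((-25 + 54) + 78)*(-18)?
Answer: 453140199103781500097/1026099754835388 ≈ 4.4161e+5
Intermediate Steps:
k = -17334 (k = 9*(((-25 + 54) + 78)*(-18)) = 9*((29 + 78)*(-18)) = 9*(107*(-18)) = 9*(-1926) = -17334)
m = 23202 (m = 3 + 23199 = 23202)
D = -28539 (D = (-72987 - 17334) + 61782 = -90321 + 61782 = -28539)
441614 - (1/((D + 116565)*89098) + m/(-130831)) = 441614 - (1/((-28539 + 116565)*89098) + 23202/(-130831)) = 441614 - ((1/89098)/88026 + 23202*(-1/130831)) = 441614 - ((1/88026)*(1/89098) - 23202/130831) = 441614 - (1/7842940548 - 23202/130831) = 441614 - 1*(-181971906463865/1026099754835388) = 441614 + 181971906463865/1026099754835388 = 453140199103781500097/1026099754835388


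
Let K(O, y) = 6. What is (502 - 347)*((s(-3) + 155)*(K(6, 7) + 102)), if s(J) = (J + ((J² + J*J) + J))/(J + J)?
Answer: 2561220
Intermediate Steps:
s(J) = (2*J + 2*J²)/(2*J) (s(J) = (J + ((J² + J²) + J))/((2*J)) = (J + (2*J² + J))*(1/(2*J)) = (J + (J + 2*J²))*(1/(2*J)) = (2*J + 2*J²)*(1/(2*J)) = (2*J + 2*J²)/(2*J))
(502 - 347)*((s(-3) + 155)*(K(6, 7) + 102)) = (502 - 347)*(((1 - 3) + 155)*(6 + 102)) = 155*((-2 + 155)*108) = 155*(153*108) = 155*16524 = 2561220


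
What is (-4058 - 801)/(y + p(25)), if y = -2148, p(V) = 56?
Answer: 4859/2092 ≈ 2.3227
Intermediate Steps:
(-4058 - 801)/(y + p(25)) = (-4058 - 801)/(-2148 + 56) = -4859/(-2092) = -4859*(-1/2092) = 4859/2092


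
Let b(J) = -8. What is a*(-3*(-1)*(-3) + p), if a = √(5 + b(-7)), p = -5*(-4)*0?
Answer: -9*I*√3 ≈ -15.588*I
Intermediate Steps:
p = 0 (p = 20*0 = 0)
a = I*√3 (a = √(5 - 8) = √(-3) = I*√3 ≈ 1.732*I)
a*(-3*(-1)*(-3) + p) = (I*√3)*(-3*(-1)*(-3) + 0) = (I*√3)*(3*(-3) + 0) = (I*√3)*(-9 + 0) = (I*√3)*(-9) = -9*I*√3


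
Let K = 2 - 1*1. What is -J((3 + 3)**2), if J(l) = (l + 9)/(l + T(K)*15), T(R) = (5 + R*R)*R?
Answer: -5/14 ≈ -0.35714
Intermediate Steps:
K = 1 (K = 2 - 1 = 1)
T(R) = R*(5 + R**2) (T(R) = (5 + R**2)*R = R*(5 + R**2))
J(l) = (9 + l)/(90 + l) (J(l) = (l + 9)/(l + (1*(5 + 1**2))*15) = (9 + l)/(l + (1*(5 + 1))*15) = (9 + l)/(l + (1*6)*15) = (9 + l)/(l + 6*15) = (9 + l)/(l + 90) = (9 + l)/(90 + l))
-J((3 + 3)**2) = -(9 + (3 + 3)**2)/(90 + (3 + 3)**2) = -(9 + 6**2)/(90 + 6**2) = -(9 + 36)/(90 + 36) = -45/126 = -1*5/14 = -5/14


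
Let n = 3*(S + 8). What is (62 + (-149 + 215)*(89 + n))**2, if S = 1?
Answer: 59567524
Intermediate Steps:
n = 27 (n = 3*(1 + 8) = 3*9 = 27)
(62 + (-149 + 215)*(89 + n))**2 = (62 + (-149 + 215)*(89 + 27))**2 = (62 + 66*116)**2 = (62 + 7656)**2 = 7718**2 = 59567524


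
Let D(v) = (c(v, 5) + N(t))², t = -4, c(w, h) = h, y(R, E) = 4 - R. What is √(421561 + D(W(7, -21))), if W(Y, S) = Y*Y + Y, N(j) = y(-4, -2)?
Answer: √421730 ≈ 649.41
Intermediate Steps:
N(j) = 8 (N(j) = 4 - 1*(-4) = 4 + 4 = 8)
W(Y, S) = Y + Y² (W(Y, S) = Y² + Y = Y + Y²)
D(v) = 169 (D(v) = (5 + 8)² = 13² = 169)
√(421561 + D(W(7, -21))) = √(421561 + 169) = √421730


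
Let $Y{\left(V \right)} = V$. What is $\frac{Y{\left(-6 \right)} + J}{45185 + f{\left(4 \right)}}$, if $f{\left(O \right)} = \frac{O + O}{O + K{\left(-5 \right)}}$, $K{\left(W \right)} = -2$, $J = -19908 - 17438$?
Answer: $- \frac{37352}{45189} \approx -0.82657$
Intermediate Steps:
$J = -37346$
$f{\left(O \right)} = \frac{2 O}{-2 + O}$ ($f{\left(O \right)} = \frac{O + O}{O - 2} = \frac{2 O}{-2 + O}$)
$\frac{Y{\left(-6 \right)} + J}{45185 + f{\left(4 \right)}} = \frac{-6 - 37346}{45185 + 2 \cdot 4 \frac{1}{-2 + 4}} = - \frac{37352}{45185 + 2 \cdot 4 \cdot \frac{1}{2}} = - \frac{37352}{45185 + 4} = - \frac{37352}{45189}$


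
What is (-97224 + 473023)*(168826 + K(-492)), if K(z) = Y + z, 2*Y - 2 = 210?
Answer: 63299583560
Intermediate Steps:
Y = 106 (Y = 1 + (½)*210 = 1 + 105 = 106)
K(z) = 106 + z
(-97224 + 473023)*(168826 + K(-492)) = (-97224 + 473023)*(168826 + (106 - 492)) = 375799*(168826 - 386) = 375799*168440 = 63299583560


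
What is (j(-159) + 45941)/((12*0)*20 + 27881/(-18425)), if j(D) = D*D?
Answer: -1312265350/27881 ≈ -47067.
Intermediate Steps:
j(D) = D²
(j(-159) + 45941)/((12*0)*20 + 27881/(-18425)) = ((-159)² + 45941)/((12*0)*20 + 27881/(-18425)) = (25281 + 45941)/(0*20 + 27881*(-1/18425)) = 71222/(0 - 27881/18425) = 71222/(-27881/18425) = 71222*(-18425/27881) = -1312265350/27881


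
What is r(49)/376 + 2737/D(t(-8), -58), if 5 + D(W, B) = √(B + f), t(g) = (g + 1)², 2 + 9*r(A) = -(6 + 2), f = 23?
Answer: -192961/846 - 2737*I*√35/60 ≈ -228.09 - 269.87*I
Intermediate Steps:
r(A) = -10/9 (r(A) = -2/9 + (-(6 + 2))/9 = -2/9 + (-1*8)/9 = -2/9 + (⅑)*(-8) = -2/9 - 8/9 = -10/9)
t(g) = (1 + g)²
D(W, B) = -5 + √(23 + B) (D(W, B) = -5 + √(B + 23) = -5 + √(23 + B))
r(49)/376 + 2737/D(t(-8), -58) = -10/9/376 + 2737/(-5 + √(23 - 58)) = -10/9*1/376 + 2737/(-5 + √(-35)) = -5/1692 + 2737/(-5 + I*√35)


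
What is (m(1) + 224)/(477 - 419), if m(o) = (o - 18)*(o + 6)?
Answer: 105/58 ≈ 1.8103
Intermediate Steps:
m(o) = (-18 + o)*(6 + o)
(m(1) + 224)/(477 - 419) = ((-108 + 1² - 12*1) + 224)/(477 - 419) = ((-108 + 1 - 12) + 224)/58 = (-119 + 224)*(1/58) = 105*(1/58) = 105/58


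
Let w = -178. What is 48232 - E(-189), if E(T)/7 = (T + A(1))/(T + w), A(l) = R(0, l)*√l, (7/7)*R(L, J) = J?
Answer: 17699828/367 ≈ 48228.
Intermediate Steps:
R(L, J) = J
A(l) = l^(3/2) (A(l) = l*√l = l^(3/2))
E(T) = 7*(1 + T)/(-178 + T) (E(T) = 7*((T + 1^(3/2))/(T - 178)) = 7*((T + 1)/(-178 + T)) = 7*((1 + T)/(-178 + T)) = 7*(1 + T)/(-178 + T))
48232 - E(-189) = 48232 - 7*(1 - 189)/(-178 - 189) = 48232 - 7*(-188)/(-367) = 48232 - 7*(-1)*(-188)/367 = 48232 - 1*1316/367 = 48232 - 1316/367 = 17699828/367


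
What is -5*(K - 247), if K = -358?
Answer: 3025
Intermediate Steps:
-5*(K - 247) = -5*(-358 - 247) = -5*(-605) = 3025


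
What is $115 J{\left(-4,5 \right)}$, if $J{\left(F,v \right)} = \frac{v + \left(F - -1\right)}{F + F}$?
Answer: $- \frac{115}{4} \approx -28.75$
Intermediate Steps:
$J{\left(F,v \right)} = \frac{1 + F + v}{2 F}$ ($J{\left(F,v \right)} = \frac{v + \left(F + 1\right)}{2 F} = \left(v + \left(1 + F\right)\right) \frac{1}{2 F} = \left(1 + F + v\right) \frac{1}{2 F} = \frac{1 + F + v}{2 F}$)
$115 J{\left(-4,5 \right)} = 115 \frac{1 - 4 + 5}{2 \left(-4\right)} = 115 \cdot \frac{1}{2} \left(- \frac{1}{4}\right) 2 = 115 \left(- \frac{1}{4}\right) = - \frac{115}{4}$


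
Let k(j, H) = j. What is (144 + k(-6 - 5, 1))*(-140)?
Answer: -18620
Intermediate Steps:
(144 + k(-6 - 5, 1))*(-140) = (144 + (-6 - 5))*(-140) = (144 - 11)*(-140) = 133*(-140) = -18620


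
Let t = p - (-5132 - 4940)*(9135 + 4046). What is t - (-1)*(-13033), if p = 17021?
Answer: 132763020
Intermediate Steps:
t = 132776053 (t = 17021 - (-5132 - 4940)*(9135 + 4046) = 17021 - (-10072)*13181 = 17021 - 1*(-132759032) = 17021 + 132759032 = 132776053)
t - (-1)*(-13033) = 132776053 - (-1)*(-13033) = 132776053 - 1*13033 = 132776053 - 13033 = 132763020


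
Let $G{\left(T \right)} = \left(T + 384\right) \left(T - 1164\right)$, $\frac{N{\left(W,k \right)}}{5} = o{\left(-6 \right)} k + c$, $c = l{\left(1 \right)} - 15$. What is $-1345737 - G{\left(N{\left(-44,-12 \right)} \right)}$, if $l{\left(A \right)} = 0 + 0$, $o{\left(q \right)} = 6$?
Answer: $-1427286$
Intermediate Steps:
$l{\left(A \right)} = 0$
$c = -15$ ($c = 0 - 15 = -15$)
$N{\left(W,k \right)} = -75 + 30 k$ ($N{\left(W,k \right)} = 5 \left(6 k - 15\right) = 5 \left(-15 + 6 k\right) = -75 + 30 k$)
$G{\left(T \right)} = \left(-1164 + T\right) \left(384 + T\right)$ ($G{\left(T \right)} = \left(384 + T\right) \left(-1164 + T\right) = \left(-1164 + T\right) \left(384 + T\right)$)
$-1345737 - G{\left(N{\left(-44,-12 \right)} \right)} = -1345737 - \left(-446976 + \left(-75 + 30 \left(-12\right)\right)^{2} - 780 \left(-75 + 30 \left(-12\right)\right)\right) = -1345737 - \left(-446976 + \left(-75 - 360\right)^{2} - 780 \left(-75 - 360\right)\right) = -1345737 - \left(-446976 + \left(-435\right)^{2} - -339300\right) = -1345737 - \left(-446976 + 189225 + 339300\right) = -1345737 - 81549 = -1427286$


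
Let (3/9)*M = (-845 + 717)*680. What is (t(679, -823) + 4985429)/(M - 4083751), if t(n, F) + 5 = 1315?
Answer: -4986739/4344871 ≈ -1.1477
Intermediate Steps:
t(n, F) = 1310 (t(n, F) = -5 + 1315 = 1310)
M = -261120 (M = 3*((-845 + 717)*680) = 3*(-128*680) = 3*(-87040) = -261120)
(t(679, -823) + 4985429)/(M - 4083751) = (1310 + 4985429)/(-261120 - 4083751) = 4986739/(-4344871) = 4986739*(-1/4344871) = -4986739/4344871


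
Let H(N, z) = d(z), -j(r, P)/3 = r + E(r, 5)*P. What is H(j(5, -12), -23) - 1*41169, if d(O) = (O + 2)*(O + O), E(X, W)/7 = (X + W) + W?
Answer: -40203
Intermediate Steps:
E(X, W) = 7*X + 14*W (E(X, W) = 7*((X + W) + W) = 7*((W + X) + W) = 7*(X + 2*W) = 7*X + 14*W)
j(r, P) = -3*r - 3*P*(70 + 7*r) (j(r, P) = -3*(r + (7*r + 14*5)*P) = -3*(r + (7*r + 70)*P) = -3*(r + (70 + 7*r)*P) = -3*(r + P*(70 + 7*r)) = -3*r - 3*P*(70 + 7*r))
d(O) = 2*O*(2 + O) (d(O) = (2 + O)*(2*O) = 2*O*(2 + O))
H(N, z) = 2*z*(2 + z)
H(j(5, -12), -23) - 1*41169 = 2*(-23)*(2 - 23) - 1*41169 = 2*(-23)*(-21) - 41169 = 966 - 41169 = -40203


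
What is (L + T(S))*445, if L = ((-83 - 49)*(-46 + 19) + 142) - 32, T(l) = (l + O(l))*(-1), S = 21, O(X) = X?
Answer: 1616240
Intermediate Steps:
T(l) = -2*l (T(l) = (l + l)*(-1) = (2*l)*(-1) = -2*l)
L = 3674 (L = (-132*(-27) + 142) - 32 = (3564 + 142) - 32 = 3706 - 32 = 3674)
(L + T(S))*445 = (3674 - 2*21)*445 = (3674 - 42)*445 = 3632*445 = 1616240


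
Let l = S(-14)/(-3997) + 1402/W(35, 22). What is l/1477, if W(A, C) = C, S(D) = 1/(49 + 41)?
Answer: 252170719/5844533310 ≈ 0.043146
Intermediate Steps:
S(D) = 1/90
l = 252170719/3957030 (l = (1/90)/(-3997) + 1402/22 = (1/90)*(-1/3997) + 1402*(1/22) = -1/359730 + 701/11 = 252170719/3957030 ≈ 63.727)
l/1477 = (252170719/3957030)/1477 = (252170719/3957030)*(1/1477) = 252170719/5844533310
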